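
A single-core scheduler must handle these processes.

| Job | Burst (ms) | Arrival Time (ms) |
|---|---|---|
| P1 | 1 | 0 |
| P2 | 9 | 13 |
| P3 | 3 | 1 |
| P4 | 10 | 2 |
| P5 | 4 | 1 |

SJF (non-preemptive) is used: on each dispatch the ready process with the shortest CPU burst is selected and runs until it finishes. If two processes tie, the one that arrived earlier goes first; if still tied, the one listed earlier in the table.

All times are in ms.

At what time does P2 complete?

27

Schedule: | P1 0-1 | P3 1-4 | P5 4-8 | P4 8-18 | P2 18-27 |
Completion: P1=1  P2=27  P3=4  P4=18  P5=8
Turnaround (C−A): P1=1  P2=14  P3=3  P4=16  P5=7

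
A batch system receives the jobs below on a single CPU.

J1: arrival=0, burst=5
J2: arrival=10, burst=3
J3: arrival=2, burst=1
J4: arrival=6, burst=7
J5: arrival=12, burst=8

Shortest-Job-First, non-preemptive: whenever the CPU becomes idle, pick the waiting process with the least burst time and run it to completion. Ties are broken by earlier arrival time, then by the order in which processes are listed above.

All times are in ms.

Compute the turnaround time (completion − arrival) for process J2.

Gantt: | J1 0-5 | J3 5-6 | J4 6-13 | J2 13-16 | J5 16-24 |
Completion: J1=5  J2=16  J3=6  J4=13  J5=24
Turnaround (C−A): J1=5  J2=6  J3=4  J4=7  J5=12
Turnaround(J2) = completion − arrival = 16 − 10 = 6

6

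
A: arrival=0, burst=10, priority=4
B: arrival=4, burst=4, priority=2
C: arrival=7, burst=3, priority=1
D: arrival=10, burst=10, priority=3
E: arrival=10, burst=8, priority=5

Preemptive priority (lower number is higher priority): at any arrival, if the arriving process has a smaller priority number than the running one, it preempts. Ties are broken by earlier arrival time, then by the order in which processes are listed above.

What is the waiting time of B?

Schedule: | A 0-4 | B 4-7 | C 7-10 | B 10-11 | D 11-21 | A 21-27 | E 27-35 |
Completion: A=27  B=11  C=10  D=21  E=35
Waiting(B) = turnaround − burst = 7 − 4 = 3

3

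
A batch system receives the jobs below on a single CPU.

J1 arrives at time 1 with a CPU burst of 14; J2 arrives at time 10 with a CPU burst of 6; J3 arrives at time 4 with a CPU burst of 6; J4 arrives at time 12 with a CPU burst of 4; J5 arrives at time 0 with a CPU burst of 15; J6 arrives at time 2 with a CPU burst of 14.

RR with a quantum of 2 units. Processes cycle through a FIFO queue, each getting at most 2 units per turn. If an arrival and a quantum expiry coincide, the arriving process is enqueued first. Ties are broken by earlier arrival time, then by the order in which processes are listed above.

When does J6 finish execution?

58

Schedule: | J5 0-2 | J1 2-4 | J6 4-6 | J5 6-8 | J3 8-10 | J1 10-12 | J6 12-14 | J5 14-16 | J2 16-18 | J3 18-20 | J4 20-22 | J1 22-24 | J6 24-26 | J5 26-28 | J2 28-30 | J3 30-32 | J4 32-34 | J1 34-36 | J6 36-38 | J5 38-40 | J2 40-42 | J1 42-44 | J6 44-46 | J5 46-48 | J1 48-50 | J6 50-52 | J5 52-54 | J1 54-56 | J6 56-58 | J5 58-59 |
Completion: J1=56  J2=42  J3=32  J4=34  J5=59  J6=58
Turnaround (C−A): J1=55  J2=32  J3=28  J4=22  J5=59  J6=56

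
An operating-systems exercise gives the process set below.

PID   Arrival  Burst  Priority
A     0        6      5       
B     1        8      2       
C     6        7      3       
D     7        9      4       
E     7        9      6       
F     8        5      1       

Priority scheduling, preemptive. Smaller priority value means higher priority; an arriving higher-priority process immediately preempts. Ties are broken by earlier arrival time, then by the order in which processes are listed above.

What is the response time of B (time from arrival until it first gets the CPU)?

0

Schedule: | A 0-1 | B 1-8 | F 8-13 | B 13-14 | C 14-21 | D 21-30 | A 30-35 | E 35-44 |
Completion: A=35  B=14  C=21  D=30  E=44  F=13
Turnaround (C−A): A=35  B=13  C=15  D=23  E=37  F=5
Response(B) = first start − arrival = 1 − 1 = 0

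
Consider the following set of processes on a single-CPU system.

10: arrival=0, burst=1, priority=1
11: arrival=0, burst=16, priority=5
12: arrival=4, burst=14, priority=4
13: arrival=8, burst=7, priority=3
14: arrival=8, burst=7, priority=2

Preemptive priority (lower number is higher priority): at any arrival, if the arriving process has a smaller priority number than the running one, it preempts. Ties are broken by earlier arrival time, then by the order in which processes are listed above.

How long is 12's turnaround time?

Gantt: | 10 0-1 | 11 1-4 | 12 4-8 | 14 8-15 | 13 15-22 | 12 22-32 | 11 32-45 |
Completion: 10=1  11=45  12=32  13=22  14=15
Turnaround (C−A): 10=1  11=45  12=28  13=14  14=7
Turnaround(12) = completion − arrival = 32 − 4 = 28

28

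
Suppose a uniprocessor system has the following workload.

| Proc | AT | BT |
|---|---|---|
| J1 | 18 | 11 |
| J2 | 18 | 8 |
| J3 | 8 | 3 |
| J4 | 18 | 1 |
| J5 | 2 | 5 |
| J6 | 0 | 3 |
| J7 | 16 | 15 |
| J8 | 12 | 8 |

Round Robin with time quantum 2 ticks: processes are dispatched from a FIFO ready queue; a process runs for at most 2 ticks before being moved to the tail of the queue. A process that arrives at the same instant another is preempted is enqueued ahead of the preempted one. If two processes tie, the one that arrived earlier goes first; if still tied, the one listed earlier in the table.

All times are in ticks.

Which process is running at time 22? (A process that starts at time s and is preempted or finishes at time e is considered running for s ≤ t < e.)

Schedule: | J6 0-2 | J5 2-4 | J6 4-5 | J5 5-8 | J3 8-11 | idle 11-12 | J8 12-16 | J7 16-18 | J8 18-20 | J1 20-22 | J2 22-24 | J4 24-25 | J7 25-27 | J8 27-29 | J1 29-31 | J2 31-33 | J7 33-35 | J1 35-37 | J2 37-39 | J7 39-41 | J1 41-43 | J2 43-45 | J7 45-47 | J1 47-49 | J7 49-51 | J1 51-52 | J7 52-55 |
Completion: J1=52  J2=45  J3=11  J4=25  J5=8  J6=5  J7=55  J8=29
Turnaround (C−A): J1=34  J2=27  J3=3  J4=7  J5=6  J6=5  J7=39  J8=17

J2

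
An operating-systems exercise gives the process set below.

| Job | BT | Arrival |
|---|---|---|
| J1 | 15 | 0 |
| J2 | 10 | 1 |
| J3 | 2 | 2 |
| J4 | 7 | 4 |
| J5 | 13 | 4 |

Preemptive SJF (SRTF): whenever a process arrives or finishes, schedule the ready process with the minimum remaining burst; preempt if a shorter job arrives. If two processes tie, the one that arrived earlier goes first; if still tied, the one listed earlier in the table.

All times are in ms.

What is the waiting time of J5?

16

Schedule: | J1 0-1 | J2 1-2 | J3 2-4 | J4 4-11 | J2 11-20 | J5 20-33 | J1 33-47 |
Completion: J1=47  J2=20  J3=4  J4=11  J5=33
Waiting(J5) = turnaround − burst = 29 − 13 = 16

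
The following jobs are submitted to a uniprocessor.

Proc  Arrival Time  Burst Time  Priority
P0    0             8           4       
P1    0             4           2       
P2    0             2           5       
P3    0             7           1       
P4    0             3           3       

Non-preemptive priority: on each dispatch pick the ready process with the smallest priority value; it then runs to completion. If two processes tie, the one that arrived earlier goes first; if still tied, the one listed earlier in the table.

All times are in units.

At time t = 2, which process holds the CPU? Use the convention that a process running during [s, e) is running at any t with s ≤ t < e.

P3

Timeline: | P3 0-7 | P1 7-11 | P4 11-14 | P0 14-22 | P2 22-24 |
Completion: P0=22  P1=11  P2=24  P3=7  P4=14
Turnaround (C−A): P0=22  P1=11  P2=24  P3=7  P4=14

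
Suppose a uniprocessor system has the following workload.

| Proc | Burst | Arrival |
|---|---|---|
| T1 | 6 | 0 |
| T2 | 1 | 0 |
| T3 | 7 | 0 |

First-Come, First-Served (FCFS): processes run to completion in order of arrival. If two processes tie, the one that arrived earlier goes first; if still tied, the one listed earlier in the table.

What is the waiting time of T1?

0

Gantt: | T1 0-6 | T2 6-7 | T3 7-14 |
Completion: T1=6  T2=7  T3=14
Waiting(T1) = turnaround − burst = 6 − 6 = 0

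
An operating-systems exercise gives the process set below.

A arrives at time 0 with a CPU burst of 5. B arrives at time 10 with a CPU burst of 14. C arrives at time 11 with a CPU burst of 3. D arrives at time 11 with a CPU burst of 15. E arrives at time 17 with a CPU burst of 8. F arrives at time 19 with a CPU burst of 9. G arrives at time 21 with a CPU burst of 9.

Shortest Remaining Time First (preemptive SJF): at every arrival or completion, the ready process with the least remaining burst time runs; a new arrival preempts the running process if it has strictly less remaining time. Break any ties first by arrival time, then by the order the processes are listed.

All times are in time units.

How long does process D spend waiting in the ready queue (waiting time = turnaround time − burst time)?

Gantt: | A 0-5 | idle 5-10 | B 10-11 | C 11-14 | B 14-17 | E 17-25 | F 25-34 | G 34-43 | B 43-53 | D 53-68 |
Completion: A=5  B=53  C=14  D=68  E=25  F=34  G=43
Waiting(D) = turnaround − burst = 57 − 15 = 42

42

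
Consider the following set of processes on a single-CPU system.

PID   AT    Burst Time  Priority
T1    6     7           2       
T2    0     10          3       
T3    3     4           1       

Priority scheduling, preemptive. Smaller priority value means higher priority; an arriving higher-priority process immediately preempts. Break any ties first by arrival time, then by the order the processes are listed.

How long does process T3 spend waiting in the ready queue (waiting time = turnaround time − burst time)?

Schedule: | T2 0-3 | T3 3-7 | T1 7-14 | T2 14-21 |
Completion: T1=14  T2=21  T3=7
Turnaround (C−A): T1=8  T2=21  T3=4
Waiting(T3) = turnaround − burst = 4 − 4 = 0

0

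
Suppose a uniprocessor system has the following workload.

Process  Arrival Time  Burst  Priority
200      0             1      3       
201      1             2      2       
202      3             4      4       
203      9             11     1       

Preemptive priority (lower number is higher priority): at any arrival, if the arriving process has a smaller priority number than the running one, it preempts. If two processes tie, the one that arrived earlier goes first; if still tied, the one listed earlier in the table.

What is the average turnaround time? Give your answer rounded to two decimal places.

Gantt: | 200 0-1 | 201 1-3 | 202 3-7 | idle 7-9 | 203 9-20 |
Completion: 200=1  201=3  202=7  203=20
Turnaround (C−A): 200=1  201=2  202=4  203=11
Turnaround times: 200=1, 201=2, 202=4, 203=11
Average turnaround = (1+2+4+11) / 4 = 18/4 = 4.50

4.50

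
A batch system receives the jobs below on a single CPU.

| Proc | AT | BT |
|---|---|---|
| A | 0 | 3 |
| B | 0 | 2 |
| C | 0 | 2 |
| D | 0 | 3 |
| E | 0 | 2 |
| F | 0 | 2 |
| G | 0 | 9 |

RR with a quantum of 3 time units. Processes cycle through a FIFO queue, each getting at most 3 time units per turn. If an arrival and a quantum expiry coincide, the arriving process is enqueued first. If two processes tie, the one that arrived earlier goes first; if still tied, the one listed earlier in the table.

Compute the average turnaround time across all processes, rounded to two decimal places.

Schedule: | A 0-3 | B 3-5 | C 5-7 | D 7-10 | E 10-12 | F 12-14 | G 14-23 |
Completion: A=3  B=5  C=7  D=10  E=12  F=14  G=23
Turnaround (C−A): A=3  B=5  C=7  D=10  E=12  F=14  G=23
Turnaround times: A=3, B=5, C=7, D=10, E=12, F=14, G=23
Average turnaround = (3+5+7+10+12+14+23) / 7 = 74/7 = 10.57

10.57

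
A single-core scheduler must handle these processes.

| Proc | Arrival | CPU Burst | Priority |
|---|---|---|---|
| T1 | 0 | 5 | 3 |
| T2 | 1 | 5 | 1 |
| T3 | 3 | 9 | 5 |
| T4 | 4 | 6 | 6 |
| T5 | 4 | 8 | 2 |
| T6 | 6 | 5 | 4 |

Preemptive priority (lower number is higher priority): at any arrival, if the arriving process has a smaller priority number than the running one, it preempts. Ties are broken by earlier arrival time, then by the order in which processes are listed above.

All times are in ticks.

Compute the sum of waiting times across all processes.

Schedule: | T1 0-1 | T2 1-6 | T5 6-14 | T1 14-18 | T6 18-23 | T3 23-32 | T4 32-38 |
Completion: T1=18  T2=6  T3=32  T4=38  T5=14  T6=23
Turnaround (C−A): T1=18  T2=5  T3=29  T4=34  T5=10  T6=17
Waiting = turnaround − burst: T1=13, T2=0, T3=20, T4=28, T5=2, T6=12
Total waiting = 13 + 0 + 20 + 28 + 2 + 12 = 75

75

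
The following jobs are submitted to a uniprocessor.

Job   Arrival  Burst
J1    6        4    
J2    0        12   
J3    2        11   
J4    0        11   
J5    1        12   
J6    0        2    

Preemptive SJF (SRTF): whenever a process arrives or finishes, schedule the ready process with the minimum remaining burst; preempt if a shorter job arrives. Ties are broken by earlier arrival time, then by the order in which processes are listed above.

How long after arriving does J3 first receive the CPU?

Timeline: | J6 0-2 | J4 2-6 | J1 6-10 | J4 10-17 | J3 17-28 | J2 28-40 | J5 40-52 |
Completion: J1=10  J2=40  J3=28  J4=17  J5=52  J6=2
Turnaround (C−A): J1=4  J2=40  J3=26  J4=17  J5=51  J6=2
Response(J3) = first start − arrival = 17 − 2 = 15

15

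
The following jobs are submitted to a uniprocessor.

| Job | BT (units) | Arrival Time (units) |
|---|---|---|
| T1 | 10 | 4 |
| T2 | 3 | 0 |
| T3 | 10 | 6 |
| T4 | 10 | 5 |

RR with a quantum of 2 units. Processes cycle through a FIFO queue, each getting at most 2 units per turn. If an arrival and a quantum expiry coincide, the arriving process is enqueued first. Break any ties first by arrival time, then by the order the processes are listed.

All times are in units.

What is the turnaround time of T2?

3

Schedule: | T2 0-3 | idle 3-4 | T1 4-6 | T4 6-8 | T3 8-10 | T1 10-12 | T4 12-14 | T3 14-16 | T1 16-18 | T4 18-20 | T3 20-22 | T1 22-24 | T4 24-26 | T3 26-28 | T1 28-30 | T4 30-32 | T3 32-34 |
Completion: T1=30  T2=3  T3=34  T4=32
Turnaround(T2) = completion − arrival = 3 − 0 = 3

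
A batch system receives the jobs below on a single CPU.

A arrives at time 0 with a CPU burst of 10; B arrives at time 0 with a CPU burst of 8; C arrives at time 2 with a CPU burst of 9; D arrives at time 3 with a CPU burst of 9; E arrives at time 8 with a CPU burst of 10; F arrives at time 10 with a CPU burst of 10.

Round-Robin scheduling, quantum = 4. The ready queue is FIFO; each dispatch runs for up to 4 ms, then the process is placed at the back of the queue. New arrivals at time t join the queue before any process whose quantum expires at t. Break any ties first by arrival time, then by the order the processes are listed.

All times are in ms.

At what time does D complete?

Schedule: | A 0-4 | B 4-8 | C 8-12 | D 12-16 | A 16-20 | E 20-24 | B 24-28 | F 28-32 | C 32-36 | D 36-40 | A 40-42 | E 42-46 | F 46-50 | C 50-51 | D 51-52 | E 52-54 | F 54-56 |
Completion: A=42  B=28  C=51  D=52  E=54  F=56
Turnaround (C−A): A=42  B=28  C=49  D=49  E=46  F=46

52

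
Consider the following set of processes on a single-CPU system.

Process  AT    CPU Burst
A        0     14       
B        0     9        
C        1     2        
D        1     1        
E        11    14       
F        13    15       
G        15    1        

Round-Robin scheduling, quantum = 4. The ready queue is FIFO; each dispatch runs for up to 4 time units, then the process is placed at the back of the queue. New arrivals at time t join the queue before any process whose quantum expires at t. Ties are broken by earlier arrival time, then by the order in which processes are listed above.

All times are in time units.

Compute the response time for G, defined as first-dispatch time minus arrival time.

12

Gantt: | A 0-4 | B 4-8 | C 8-10 | D 10-11 | A 11-15 | B 15-19 | E 19-23 | F 23-27 | G 27-28 | A 28-32 | B 32-33 | E 33-37 | F 37-41 | A 41-43 | E 43-47 | F 47-51 | E 51-53 | F 53-56 |
Completion: A=43  B=33  C=10  D=11  E=53  F=56  G=28
Turnaround (C−A): A=43  B=33  C=9  D=10  E=42  F=43  G=13
Response(G) = first start − arrival = 27 − 15 = 12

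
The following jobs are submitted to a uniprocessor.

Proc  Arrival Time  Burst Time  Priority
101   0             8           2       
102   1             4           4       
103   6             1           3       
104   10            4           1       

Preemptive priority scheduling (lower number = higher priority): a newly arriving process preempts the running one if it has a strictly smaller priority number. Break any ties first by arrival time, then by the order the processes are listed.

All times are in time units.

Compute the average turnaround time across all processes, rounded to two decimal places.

Gantt: | 101 0-8 | 103 8-9 | 102 9-10 | 104 10-14 | 102 14-17 |
Completion: 101=8  102=17  103=9  104=14
Turnaround (C−A): 101=8  102=16  103=3  104=4
Turnaround times: 101=8, 102=16, 103=3, 104=4
Average turnaround = (8+16+3+4) / 4 = 31/4 = 7.75

7.75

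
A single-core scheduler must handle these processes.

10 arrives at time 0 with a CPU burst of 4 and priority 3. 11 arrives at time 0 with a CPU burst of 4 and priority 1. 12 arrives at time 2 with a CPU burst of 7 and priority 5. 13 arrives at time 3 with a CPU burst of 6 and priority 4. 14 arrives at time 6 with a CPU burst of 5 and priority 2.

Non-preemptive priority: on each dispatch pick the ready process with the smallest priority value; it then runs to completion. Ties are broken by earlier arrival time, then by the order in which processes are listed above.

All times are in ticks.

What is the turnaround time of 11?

Schedule: | 11 0-4 | 10 4-8 | 14 8-13 | 13 13-19 | 12 19-26 |
Completion: 10=8  11=4  12=26  13=19  14=13
Turnaround (C−A): 10=8  11=4  12=24  13=16  14=7
Turnaround(11) = completion − arrival = 4 − 0 = 4

4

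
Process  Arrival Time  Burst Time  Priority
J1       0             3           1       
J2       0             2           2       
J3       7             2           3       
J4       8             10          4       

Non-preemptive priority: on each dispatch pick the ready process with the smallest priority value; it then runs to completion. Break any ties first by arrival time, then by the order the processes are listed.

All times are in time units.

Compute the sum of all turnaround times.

Gantt: | J1 0-3 | J2 3-5 | idle 5-7 | J3 7-9 | J4 9-19 |
Completion: J1=3  J2=5  J3=9  J4=19
Turnaround = completion − arrival: J1=3, J2=5, J3=2, J4=11
Total turnaround = 3 + 5 + 2 + 11 = 21

21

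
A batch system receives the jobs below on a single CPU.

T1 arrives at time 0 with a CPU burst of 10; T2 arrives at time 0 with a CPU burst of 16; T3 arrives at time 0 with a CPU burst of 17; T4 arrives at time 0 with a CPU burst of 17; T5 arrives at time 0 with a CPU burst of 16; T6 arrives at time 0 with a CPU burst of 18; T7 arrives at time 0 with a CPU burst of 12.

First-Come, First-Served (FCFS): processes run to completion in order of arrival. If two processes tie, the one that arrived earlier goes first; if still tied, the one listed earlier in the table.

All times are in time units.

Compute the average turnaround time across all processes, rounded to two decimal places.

59.29

Schedule: | T1 0-10 | T2 10-26 | T3 26-43 | T4 43-60 | T5 60-76 | T6 76-94 | T7 94-106 |
Completion: T1=10  T2=26  T3=43  T4=60  T5=76  T6=94  T7=106
Turnaround (C−A): T1=10  T2=26  T3=43  T4=60  T5=76  T6=94  T7=106
Turnaround times: T1=10, T2=26, T3=43, T4=60, T5=76, T6=94, T7=106
Average turnaround = (10+26+43+60+76+94+106) / 7 = 415/7 = 59.29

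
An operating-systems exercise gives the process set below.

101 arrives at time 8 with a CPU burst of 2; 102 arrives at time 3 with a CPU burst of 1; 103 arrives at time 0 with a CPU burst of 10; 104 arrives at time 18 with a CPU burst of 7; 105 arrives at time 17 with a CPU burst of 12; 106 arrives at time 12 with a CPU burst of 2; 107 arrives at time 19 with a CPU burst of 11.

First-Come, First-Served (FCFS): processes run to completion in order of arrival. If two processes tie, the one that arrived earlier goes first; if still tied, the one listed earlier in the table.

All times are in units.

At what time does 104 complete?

Gantt: | 103 0-10 | 102 10-11 | 101 11-13 | 106 13-15 | idle 15-17 | 105 17-29 | 104 29-36 | 107 36-47 |
Completion: 101=13  102=11  103=10  104=36  105=29  106=15  107=47
Turnaround (C−A): 101=5  102=8  103=10  104=18  105=12  106=3  107=28

36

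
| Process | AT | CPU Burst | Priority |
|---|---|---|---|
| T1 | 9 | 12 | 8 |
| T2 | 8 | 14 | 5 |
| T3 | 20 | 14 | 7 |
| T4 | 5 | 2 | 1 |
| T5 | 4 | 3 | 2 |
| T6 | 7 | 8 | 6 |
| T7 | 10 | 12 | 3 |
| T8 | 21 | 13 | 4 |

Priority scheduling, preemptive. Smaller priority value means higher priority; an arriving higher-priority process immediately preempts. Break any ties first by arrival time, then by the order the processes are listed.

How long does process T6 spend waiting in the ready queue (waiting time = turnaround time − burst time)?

41

Schedule: | idle 0-4 | T5 4-5 | T4 5-7 | T5 7-9 | T2 9-10 | T7 10-22 | T8 22-35 | T2 35-48 | T6 48-56 | T3 56-70 | T1 70-82 |
Completion: T1=82  T2=48  T3=70  T4=7  T5=9  T6=56  T7=22  T8=35
Waiting(T6) = turnaround − burst = 49 − 8 = 41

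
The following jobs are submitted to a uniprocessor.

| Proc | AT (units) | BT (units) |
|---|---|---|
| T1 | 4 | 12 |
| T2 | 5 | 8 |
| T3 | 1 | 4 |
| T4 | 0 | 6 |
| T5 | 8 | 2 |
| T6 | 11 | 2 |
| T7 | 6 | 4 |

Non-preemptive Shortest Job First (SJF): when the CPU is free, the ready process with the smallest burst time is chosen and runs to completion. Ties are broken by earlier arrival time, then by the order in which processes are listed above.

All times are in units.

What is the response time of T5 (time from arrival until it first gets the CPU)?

Schedule: | T4 0-6 | T3 6-10 | T5 10-12 | T6 12-14 | T7 14-18 | T2 18-26 | T1 26-38 |
Completion: T1=38  T2=26  T3=10  T4=6  T5=12  T6=14  T7=18
Turnaround (C−A): T1=34  T2=21  T3=9  T4=6  T5=4  T6=3  T7=12
Response(T5) = first start − arrival = 10 − 8 = 2

2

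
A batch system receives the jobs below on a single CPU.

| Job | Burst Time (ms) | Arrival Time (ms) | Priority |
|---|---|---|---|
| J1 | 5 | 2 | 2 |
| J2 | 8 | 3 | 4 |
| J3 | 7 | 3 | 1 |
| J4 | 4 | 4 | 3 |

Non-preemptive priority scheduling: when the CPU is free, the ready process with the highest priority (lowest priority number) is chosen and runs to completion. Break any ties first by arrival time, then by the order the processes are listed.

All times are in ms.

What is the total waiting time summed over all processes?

29

Schedule: | idle 0-2 | J1 2-7 | J3 7-14 | J4 14-18 | J2 18-26 |
Completion: J1=7  J2=26  J3=14  J4=18
Turnaround (C−A): J1=5  J2=23  J3=11  J4=14
Waiting = turnaround − burst: J1=0, J2=15, J3=4, J4=10
Total waiting = 0 + 15 + 4 + 10 = 29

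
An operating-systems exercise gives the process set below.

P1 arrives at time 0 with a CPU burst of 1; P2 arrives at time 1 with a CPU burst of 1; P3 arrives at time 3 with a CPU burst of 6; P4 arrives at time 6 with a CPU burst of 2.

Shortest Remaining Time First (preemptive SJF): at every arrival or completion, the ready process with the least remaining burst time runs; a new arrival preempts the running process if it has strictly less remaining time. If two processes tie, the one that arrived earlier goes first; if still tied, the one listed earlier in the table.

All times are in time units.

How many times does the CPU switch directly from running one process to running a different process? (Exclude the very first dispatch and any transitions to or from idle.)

Timeline: | P1 0-1 | P2 1-2 | idle 2-3 | P3 3-6 | P4 6-8 | P3 8-11 |
Completion: P1=1  P2=2  P3=11  P4=8

3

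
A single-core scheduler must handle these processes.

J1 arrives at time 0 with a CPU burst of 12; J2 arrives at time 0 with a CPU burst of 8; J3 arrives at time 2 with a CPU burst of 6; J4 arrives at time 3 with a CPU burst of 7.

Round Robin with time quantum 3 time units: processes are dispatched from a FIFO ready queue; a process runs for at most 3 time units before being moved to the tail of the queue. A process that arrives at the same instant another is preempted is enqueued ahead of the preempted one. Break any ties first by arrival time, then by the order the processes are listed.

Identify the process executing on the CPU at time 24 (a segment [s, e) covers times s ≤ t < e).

Gantt: | J1 0-3 | J2 3-6 | J3 6-9 | J4 9-12 | J1 12-15 | J2 15-18 | J3 18-21 | J4 21-24 | J1 24-27 | J2 27-29 | J4 29-30 | J1 30-33 |
Completion: J1=33  J2=29  J3=21  J4=30

J1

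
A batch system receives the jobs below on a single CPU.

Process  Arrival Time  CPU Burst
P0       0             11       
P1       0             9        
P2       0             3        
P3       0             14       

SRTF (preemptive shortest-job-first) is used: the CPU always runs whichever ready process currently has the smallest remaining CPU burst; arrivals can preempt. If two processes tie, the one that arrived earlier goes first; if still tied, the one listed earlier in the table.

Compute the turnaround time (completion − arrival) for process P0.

Gantt: | P2 0-3 | P1 3-12 | P0 12-23 | P3 23-37 |
Completion: P0=23  P1=12  P2=3  P3=37
Turnaround (C−A): P0=23  P1=12  P2=3  P3=37
Turnaround(P0) = completion − arrival = 23 − 0 = 23

23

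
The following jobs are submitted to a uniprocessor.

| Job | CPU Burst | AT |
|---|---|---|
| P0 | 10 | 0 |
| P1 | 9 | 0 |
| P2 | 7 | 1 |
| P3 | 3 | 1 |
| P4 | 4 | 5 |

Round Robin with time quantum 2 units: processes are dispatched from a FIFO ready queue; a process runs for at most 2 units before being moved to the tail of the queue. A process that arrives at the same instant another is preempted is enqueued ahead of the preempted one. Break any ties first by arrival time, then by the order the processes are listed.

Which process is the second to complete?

Gantt: | P0 0-2 | P1 2-4 | P2 4-6 | P3 6-8 | P0 8-10 | P1 10-12 | P4 12-14 | P2 14-16 | P3 16-17 | P0 17-19 | P1 19-21 | P4 21-23 | P2 23-25 | P0 25-27 | P1 27-29 | P2 29-30 | P0 30-32 | P1 32-33 |
Completion: P0=32  P1=33  P2=30  P3=17  P4=23
Turnaround (C−A): P0=32  P1=33  P2=29  P3=16  P4=18
Finish order: P3 → P4 → P2 → P0 → P1

P4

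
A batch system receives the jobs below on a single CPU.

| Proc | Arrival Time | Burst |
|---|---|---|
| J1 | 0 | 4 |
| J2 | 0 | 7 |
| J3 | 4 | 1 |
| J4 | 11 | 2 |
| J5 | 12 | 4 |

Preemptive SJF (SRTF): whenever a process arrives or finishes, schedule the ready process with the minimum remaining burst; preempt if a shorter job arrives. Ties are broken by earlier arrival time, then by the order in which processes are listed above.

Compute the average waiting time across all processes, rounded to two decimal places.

1.60

Timeline: | J1 0-4 | J3 4-5 | J2 5-12 | J4 12-14 | J5 14-18 |
Completion: J1=4  J2=12  J3=5  J4=14  J5=18
Waiting times: J1=0, J2=5, J3=0, J4=1, J5=2
Average waiting = (0+5+0+1+2) / 5 = 8/5 = 1.60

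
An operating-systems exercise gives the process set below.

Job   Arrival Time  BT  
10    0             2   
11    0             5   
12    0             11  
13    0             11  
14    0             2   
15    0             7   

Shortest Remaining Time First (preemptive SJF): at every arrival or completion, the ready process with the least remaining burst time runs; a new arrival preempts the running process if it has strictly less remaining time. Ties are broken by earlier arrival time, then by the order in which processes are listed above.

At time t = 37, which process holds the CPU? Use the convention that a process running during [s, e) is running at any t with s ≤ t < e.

13

Gantt: | 10 0-2 | 14 2-4 | 11 4-9 | 15 9-16 | 12 16-27 | 13 27-38 |
Completion: 10=2  11=9  12=27  13=38  14=4  15=16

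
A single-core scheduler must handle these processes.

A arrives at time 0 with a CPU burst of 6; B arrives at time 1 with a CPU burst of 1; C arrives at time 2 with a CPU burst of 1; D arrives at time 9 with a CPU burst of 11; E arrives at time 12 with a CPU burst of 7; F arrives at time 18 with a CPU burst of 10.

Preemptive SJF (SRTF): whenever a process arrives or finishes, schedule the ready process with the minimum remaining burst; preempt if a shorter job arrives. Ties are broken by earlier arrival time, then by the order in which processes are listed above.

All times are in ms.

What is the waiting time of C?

0

Gantt: | A 0-1 | B 1-2 | C 2-3 | A 3-8 | idle 8-9 | D 9-12 | E 12-19 | D 19-27 | F 27-37 |
Completion: A=8  B=2  C=3  D=27  E=19  F=37
Turnaround (C−A): A=8  B=1  C=1  D=18  E=7  F=19
Waiting(C) = turnaround − burst = 1 − 1 = 0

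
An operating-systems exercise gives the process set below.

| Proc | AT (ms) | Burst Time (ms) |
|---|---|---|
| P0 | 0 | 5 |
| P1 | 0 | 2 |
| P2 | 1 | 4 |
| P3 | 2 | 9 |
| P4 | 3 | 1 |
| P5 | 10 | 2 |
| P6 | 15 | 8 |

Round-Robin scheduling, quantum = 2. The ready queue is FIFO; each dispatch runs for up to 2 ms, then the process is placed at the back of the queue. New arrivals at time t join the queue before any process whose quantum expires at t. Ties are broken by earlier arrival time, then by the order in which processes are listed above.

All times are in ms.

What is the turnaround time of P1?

Schedule: | P0 0-2 | P1 2-4 | P2 4-6 | P3 6-8 | P0 8-10 | P4 10-11 | P2 11-13 | P3 13-15 | P5 15-17 | P0 17-18 | P6 18-20 | P3 20-22 | P6 22-24 | P3 24-26 | P6 26-28 | P3 28-29 | P6 29-31 |
Completion: P0=18  P1=4  P2=13  P3=29  P4=11  P5=17  P6=31
Turnaround (C−A): P0=18  P1=4  P2=12  P3=27  P4=8  P5=7  P6=16
Turnaround(P1) = completion − arrival = 4 − 0 = 4

4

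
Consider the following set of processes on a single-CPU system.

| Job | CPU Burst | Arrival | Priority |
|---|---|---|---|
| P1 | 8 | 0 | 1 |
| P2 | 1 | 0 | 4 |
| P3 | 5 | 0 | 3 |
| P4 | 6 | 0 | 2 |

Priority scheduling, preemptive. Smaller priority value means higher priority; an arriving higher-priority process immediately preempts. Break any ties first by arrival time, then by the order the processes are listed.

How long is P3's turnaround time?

Schedule: | P1 0-8 | P4 8-14 | P3 14-19 | P2 19-20 |
Completion: P1=8  P2=20  P3=19  P4=14
Turnaround (C−A): P1=8  P2=20  P3=19  P4=14
Turnaround(P3) = completion − arrival = 19 − 0 = 19

19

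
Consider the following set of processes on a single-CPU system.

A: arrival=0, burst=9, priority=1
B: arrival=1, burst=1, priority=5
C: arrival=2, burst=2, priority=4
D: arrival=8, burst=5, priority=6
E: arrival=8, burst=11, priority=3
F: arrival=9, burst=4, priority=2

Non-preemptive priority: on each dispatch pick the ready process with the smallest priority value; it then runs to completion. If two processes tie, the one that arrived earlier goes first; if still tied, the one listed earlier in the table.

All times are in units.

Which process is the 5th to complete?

B

Schedule: | A 0-9 | F 9-13 | E 13-24 | C 24-26 | B 26-27 | D 27-32 |
Completion: A=9  B=27  C=26  D=32  E=24  F=13
Finish order: A → F → E → C → B → D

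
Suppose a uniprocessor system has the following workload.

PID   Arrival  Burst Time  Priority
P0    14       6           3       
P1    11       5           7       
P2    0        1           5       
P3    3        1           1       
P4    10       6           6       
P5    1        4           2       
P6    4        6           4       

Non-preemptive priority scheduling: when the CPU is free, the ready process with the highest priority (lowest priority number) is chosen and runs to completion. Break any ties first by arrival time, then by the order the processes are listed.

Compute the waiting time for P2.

Timeline: | P2 0-1 | P5 1-5 | P3 5-6 | P6 6-12 | P4 12-18 | P0 18-24 | P1 24-29 |
Completion: P0=24  P1=29  P2=1  P3=6  P4=18  P5=5  P6=12
Turnaround (C−A): P0=10  P1=18  P2=1  P3=3  P4=8  P5=4  P6=8
Waiting(P2) = turnaround − burst = 1 − 1 = 0

0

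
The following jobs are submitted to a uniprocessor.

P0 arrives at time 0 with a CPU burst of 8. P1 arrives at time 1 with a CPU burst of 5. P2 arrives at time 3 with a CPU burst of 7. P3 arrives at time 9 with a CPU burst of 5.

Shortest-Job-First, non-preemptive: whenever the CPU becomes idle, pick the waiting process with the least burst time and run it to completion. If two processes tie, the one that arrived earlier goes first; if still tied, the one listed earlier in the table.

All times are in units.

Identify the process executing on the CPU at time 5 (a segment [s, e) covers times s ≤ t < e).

P0

Timeline: | P0 0-8 | P1 8-13 | P3 13-18 | P2 18-25 |
Completion: P0=8  P1=13  P2=25  P3=18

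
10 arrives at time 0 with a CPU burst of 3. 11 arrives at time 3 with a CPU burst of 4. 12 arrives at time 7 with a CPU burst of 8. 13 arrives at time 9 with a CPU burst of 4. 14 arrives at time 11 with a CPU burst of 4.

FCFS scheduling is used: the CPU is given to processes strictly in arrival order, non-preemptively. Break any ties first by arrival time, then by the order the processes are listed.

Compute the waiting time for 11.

Schedule: | 10 0-3 | 11 3-7 | 12 7-15 | 13 15-19 | 14 19-23 |
Completion: 10=3  11=7  12=15  13=19  14=23
Turnaround (C−A): 10=3  11=4  12=8  13=10  14=12
Waiting(11) = turnaround − burst = 4 − 4 = 0

0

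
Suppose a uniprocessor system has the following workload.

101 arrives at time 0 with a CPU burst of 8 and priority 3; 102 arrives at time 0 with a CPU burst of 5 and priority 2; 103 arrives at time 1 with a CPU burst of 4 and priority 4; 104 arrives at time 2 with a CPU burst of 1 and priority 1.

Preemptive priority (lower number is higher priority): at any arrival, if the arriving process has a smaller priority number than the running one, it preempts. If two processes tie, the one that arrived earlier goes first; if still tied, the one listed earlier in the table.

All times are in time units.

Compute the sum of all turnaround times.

38

Schedule: | 102 0-2 | 104 2-3 | 102 3-6 | 101 6-14 | 103 14-18 |
Completion: 101=14  102=6  103=18  104=3
Turnaround (C−A): 101=14  102=6  103=17  104=1
Turnaround = completion − arrival: 101=14, 102=6, 103=17, 104=1
Total turnaround = 14 + 6 + 17 + 1 = 38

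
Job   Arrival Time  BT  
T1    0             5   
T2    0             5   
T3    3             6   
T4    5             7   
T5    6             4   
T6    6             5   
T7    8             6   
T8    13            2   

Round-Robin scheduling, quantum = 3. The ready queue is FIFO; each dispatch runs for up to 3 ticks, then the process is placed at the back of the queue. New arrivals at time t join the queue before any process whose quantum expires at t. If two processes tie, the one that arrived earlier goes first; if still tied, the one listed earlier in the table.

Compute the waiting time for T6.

25

Timeline: | T1 0-3 | T2 3-6 | T3 6-9 | T1 9-11 | T4 11-14 | T5 14-17 | T6 17-20 | T2 20-22 | T7 22-25 | T3 25-28 | T8 28-30 | T4 30-33 | T5 33-34 | T6 34-36 | T7 36-39 | T4 39-40 |
Completion: T1=11  T2=22  T3=28  T4=40  T5=34  T6=36  T7=39  T8=30
Waiting(T6) = turnaround − burst = 30 − 5 = 25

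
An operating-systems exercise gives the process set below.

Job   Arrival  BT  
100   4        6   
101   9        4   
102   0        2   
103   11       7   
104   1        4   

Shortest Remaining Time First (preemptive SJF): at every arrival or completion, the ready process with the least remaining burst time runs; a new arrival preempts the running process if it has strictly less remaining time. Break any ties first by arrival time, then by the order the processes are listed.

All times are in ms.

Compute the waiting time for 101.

Timeline: | 102 0-2 | 104 2-6 | 100 6-12 | 101 12-16 | 103 16-23 |
Completion: 100=12  101=16  102=2  103=23  104=6
Waiting(101) = turnaround − burst = 7 − 4 = 3

3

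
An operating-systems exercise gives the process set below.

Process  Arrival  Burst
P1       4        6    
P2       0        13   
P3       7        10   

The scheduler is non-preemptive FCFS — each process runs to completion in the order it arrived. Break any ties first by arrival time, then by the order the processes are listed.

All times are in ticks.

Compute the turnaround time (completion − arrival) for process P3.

22

Gantt: | P2 0-13 | P1 13-19 | P3 19-29 |
Completion: P1=19  P2=13  P3=29
Turnaround (C−A): P1=15  P2=13  P3=22
Turnaround(P3) = completion − arrival = 29 − 7 = 22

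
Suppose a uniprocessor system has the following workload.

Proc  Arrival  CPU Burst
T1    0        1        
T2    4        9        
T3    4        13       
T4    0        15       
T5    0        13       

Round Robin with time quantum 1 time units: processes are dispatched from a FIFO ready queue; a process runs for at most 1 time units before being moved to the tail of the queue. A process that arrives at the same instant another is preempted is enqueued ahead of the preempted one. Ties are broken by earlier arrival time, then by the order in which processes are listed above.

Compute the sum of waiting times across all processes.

128

Gantt: | T1 0-1 | T4 1-2 | T5 2-3 | T4 3-4 | T5 4-5 | T2 5-6 | T3 6-7 | T4 7-8 | T5 8-9 | T2 9-10 | T3 10-11 | T4 11-12 | T5 12-13 | T2 13-14 | T3 14-15 | T4 15-16 | T5 16-17 | T2 17-18 | T3 18-19 | T4 19-20 | T5 20-21 | T2 21-22 | T3 22-23 | T4 23-24 | T5 24-25 | T2 25-26 | T3 26-27 | T4 27-28 | T5 28-29 | T2 29-30 | T3 30-31 | T4 31-32 | T5 32-33 | T2 33-34 | T3 34-35 | T4 35-36 | T5 36-37 | T2 37-38 | T3 38-39 | T4 39-40 | T5 40-41 | T3 41-42 | T4 42-43 | T5 43-44 | T3 44-45 | T4 45-46 | T5 46-47 | T3 47-48 | T4 48-49 | T3 49-50 | T4 50-51 |
Completion: T1=1  T2=38  T3=50  T4=51  T5=47
Turnaround (C−A): T1=1  T2=34  T3=46  T4=51  T5=47
Waiting = turnaround − burst: T1=0, T2=25, T3=33, T4=36, T5=34
Total waiting = 0 + 25 + 33 + 36 + 34 = 128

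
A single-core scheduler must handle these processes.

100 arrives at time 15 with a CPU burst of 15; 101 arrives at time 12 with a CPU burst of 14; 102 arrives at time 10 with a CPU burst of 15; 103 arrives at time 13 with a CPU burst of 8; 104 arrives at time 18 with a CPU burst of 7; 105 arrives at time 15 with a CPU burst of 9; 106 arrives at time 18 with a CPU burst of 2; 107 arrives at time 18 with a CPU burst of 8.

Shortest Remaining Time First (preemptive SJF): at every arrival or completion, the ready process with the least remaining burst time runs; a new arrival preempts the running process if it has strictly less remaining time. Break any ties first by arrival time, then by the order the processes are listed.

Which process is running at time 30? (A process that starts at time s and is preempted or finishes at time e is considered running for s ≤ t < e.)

107

Timeline: | idle 0-10 | 102 10-13 | 103 13-18 | 106 18-20 | 103 20-23 | 104 23-30 | 107 30-38 | 105 38-47 | 102 47-59 | 101 59-73 | 100 73-88 |
Completion: 100=88  101=73  102=59  103=23  104=30  105=47  106=20  107=38
Turnaround (C−A): 100=73  101=61  102=49  103=10  104=12  105=32  106=2  107=20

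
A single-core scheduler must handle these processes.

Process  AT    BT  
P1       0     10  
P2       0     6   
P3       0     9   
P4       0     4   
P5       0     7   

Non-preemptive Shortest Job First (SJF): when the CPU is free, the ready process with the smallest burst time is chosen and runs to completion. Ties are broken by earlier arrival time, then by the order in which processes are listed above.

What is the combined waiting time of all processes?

Gantt: | P4 0-4 | P2 4-10 | P5 10-17 | P3 17-26 | P1 26-36 |
Completion: P1=36  P2=10  P3=26  P4=4  P5=17
Waiting = turnaround − burst: P1=26, P2=4, P3=17, P4=0, P5=10
Total waiting = 26 + 4 + 17 + 0 + 10 = 57

57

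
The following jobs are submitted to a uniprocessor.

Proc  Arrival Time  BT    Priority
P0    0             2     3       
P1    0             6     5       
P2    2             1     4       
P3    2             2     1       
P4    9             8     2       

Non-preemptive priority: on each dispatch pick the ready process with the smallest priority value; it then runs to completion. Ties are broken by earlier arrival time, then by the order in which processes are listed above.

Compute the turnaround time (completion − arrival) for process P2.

3

Schedule: | P0 0-2 | P3 2-4 | P2 4-5 | P1 5-11 | P4 11-19 |
Completion: P0=2  P1=11  P2=5  P3=4  P4=19
Turnaround (C−A): P0=2  P1=11  P2=3  P3=2  P4=10
Turnaround(P2) = completion − arrival = 5 − 2 = 3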